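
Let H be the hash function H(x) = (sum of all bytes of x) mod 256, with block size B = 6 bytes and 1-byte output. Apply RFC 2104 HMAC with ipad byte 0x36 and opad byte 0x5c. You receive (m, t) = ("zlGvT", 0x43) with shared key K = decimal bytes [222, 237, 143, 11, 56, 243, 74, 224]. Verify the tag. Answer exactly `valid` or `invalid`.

valid

Key decimal bytes [222, 237, 143, 11, 56, 243, 74, 224] = de ed 8f 0b 38 f3 4a e0 is 8 bytes > B = 6, so hash it first: H(key) = ba, then zero-pad to 6 bytes: K' = ba 00 00 00 00 00.
K' ⊕ ipad = 8c 36 36 36 36 36; K' ⊕ opad = e6 5c 5c 5c 5c 5c.
Inner hash: sum = 140+54+54+54+54+54+122+108+71+118+84 = 913; mod 256 = 145 → 91.
Outer hash (recomputed tag): sum = 230+92+92+92+92+92+145 = 835; mod 256 = 67 → 43.
Recomputed tag = 43; claimed = 43 → match.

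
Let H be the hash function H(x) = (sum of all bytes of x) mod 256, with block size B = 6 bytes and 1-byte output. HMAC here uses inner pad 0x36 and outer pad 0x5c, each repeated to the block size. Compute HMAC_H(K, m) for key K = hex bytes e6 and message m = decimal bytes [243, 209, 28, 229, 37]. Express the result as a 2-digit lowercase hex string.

4e

Key hex bytes e6 is 1 byte ≤ B = 6; zero-pad to 6 bytes: K' = e6 00 00 00 00 00.
K' ⊕ ipad = d0 36 36 36 36 36.  K' ⊕ opad = ba 5c 5c 5c 5c 5c.
Inner input = (K'⊕ipad) ∥ m = d0 36 36 36 36 36 ∥ f3 d1 1c e5 25.
Inner hash: sum = 208+54+54+54+54+54+243+209+28+229+37 = 1224; mod 256 = 200 → c8.
Outer input = (K'⊕opad) ∥ inner = ba 5c 5c 5c 5c 5c ∥ c8.
Outer hash (tag): sum = 186+92+92+92+92+92+200 = 846; mod 256 = 78 → 4e.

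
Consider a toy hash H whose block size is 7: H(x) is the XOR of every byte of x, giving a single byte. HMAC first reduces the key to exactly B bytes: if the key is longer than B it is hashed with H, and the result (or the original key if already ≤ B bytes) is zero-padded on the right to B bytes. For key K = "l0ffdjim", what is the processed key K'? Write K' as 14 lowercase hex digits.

|K| = 8 > B = 7, so first hash the key.
H(K): XOR 6c⊕30⊕66⊕66⊕64⊕6a⊕69⊕6d = 56.
Zero-pad H(K) = 56 to 7 bytes: K' = 56 00 00 00 00 00 00.

56000000000000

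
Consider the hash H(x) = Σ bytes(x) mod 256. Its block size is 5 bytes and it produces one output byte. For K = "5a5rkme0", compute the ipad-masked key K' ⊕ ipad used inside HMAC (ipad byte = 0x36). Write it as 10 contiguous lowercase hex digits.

Key "5a5rkme0" = 35 61 35 72 6b 6d 65 30 is 8 bytes > B = 5, so hash it first: H(key) = aa, then zero-pad to 5 bytes: K' = aa 00 00 00 00.
XOR each byte with 0x36: aa⊕36=9c, 00⊕36=36, 00⊕36=36, 00⊕36=36, 00⊕36=36.

9c36363636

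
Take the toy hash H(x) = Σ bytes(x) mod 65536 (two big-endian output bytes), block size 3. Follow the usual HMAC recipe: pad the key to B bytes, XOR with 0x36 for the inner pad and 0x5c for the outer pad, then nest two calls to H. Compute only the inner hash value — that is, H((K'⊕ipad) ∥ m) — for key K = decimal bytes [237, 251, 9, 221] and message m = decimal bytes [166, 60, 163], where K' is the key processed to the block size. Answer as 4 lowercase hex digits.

02e7

Key decimal bytes [237, 251, 9, 221] = ed fb 09 dd is 4 bytes > B = 3, so hash it first: H(key) = 02 ce, then zero-pad to 3 bytes: K' = 02 ce 00.
K' ⊕ ipad = 34 f8 36.
Inner input = 34 f8 36 ∥ a6 3c a3.
Inner hash: sum = 52+248+54+166+60+163 = 743 → 02 e7.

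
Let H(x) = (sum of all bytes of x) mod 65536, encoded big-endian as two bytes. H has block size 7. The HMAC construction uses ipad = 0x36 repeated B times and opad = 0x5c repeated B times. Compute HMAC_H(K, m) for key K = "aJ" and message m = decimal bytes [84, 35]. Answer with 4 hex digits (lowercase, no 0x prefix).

0279

Key "aJ" = 61 4a is 2 bytes ≤ B = 7; zero-pad to 7 bytes: K' = 61 4a 00 00 00 00 00.
K' ⊕ ipad = 57 7c 36 36 36 36 36.  K' ⊕ opad = 3d 16 5c 5c 5c 5c 5c.
Inner input = (K'⊕ipad) ∥ m = 57 7c 36 36 36 36 36 ∥ 54 23.
Inner hash: sum = 87+124+54+54+54+54+54+84+35 = 600 → 02 58.
Outer input = (K'⊕opad) ∥ inner = 3d 16 5c 5c 5c 5c 5c ∥ 02 58.
Outer hash (tag): sum = 61+22+92+92+92+92+92+2+88 = 633 → 02 79.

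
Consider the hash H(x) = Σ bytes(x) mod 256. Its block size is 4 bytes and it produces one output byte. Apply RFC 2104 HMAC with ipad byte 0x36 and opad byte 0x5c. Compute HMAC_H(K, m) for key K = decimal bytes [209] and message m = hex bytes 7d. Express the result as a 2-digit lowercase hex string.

Key decimal bytes [209] = d1 is 1 byte ≤ B = 4; zero-pad to 4 bytes: K' = d1 00 00 00.
K' ⊕ ipad = e7 36 36 36.  K' ⊕ opad = 8d 5c 5c 5c.
Inner input = (K'⊕ipad) ∥ m = e7 36 36 36 ∥ 7d.
Inner hash: sum = 231+54+54+54+125 = 518; mod 256 = 6 → 06.
Outer input = (K'⊕opad) ∥ inner = 8d 5c 5c 5c ∥ 06.
Outer hash (tag): sum = 141+92+92+92+6 = 423; mod 256 = 167 → a7.

a7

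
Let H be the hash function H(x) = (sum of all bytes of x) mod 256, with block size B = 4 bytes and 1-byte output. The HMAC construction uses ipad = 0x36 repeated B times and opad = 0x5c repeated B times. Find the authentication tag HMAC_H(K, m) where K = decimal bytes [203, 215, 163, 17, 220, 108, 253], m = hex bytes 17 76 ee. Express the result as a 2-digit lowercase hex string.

a5

Key decimal bytes [203, 215, 163, 17, 220, 108, 253] = cb d7 a3 11 dc 6c fd is 7 bytes > B = 4, so hash it first: H(key) = 9b, then zero-pad to 4 bytes: K' = 9b 00 00 00.
K' ⊕ ipad = ad 36 36 36.  K' ⊕ opad = c7 5c 5c 5c.
Inner input = (K'⊕ipad) ∥ m = ad 36 36 36 ∥ 17 76 ee.
Inner hash: sum = 173+54+54+54+23+118+238 = 714; mod 256 = 202 → ca.
Outer input = (K'⊕opad) ∥ inner = c7 5c 5c 5c ∥ ca.
Outer hash (tag): sum = 199+92+92+92+202 = 677; mod 256 = 165 → a5.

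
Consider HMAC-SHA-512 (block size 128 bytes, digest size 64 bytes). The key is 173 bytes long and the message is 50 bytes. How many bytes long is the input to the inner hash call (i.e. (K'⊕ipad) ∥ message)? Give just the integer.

Key is 173 > 128 bytes, so it is hashed to 64 bytes then zero-padded to 128: |K'| = 128.
Inner input = (K'⊕ipad) ∥ m → 128 + 50 = 178 bytes.

178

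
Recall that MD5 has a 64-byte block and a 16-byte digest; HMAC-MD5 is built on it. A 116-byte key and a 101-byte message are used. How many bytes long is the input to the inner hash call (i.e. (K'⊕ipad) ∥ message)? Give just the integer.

165

Key is 116 > 64 bytes, so it is hashed to 16 bytes then zero-padded to 64: |K'| = 64.
Inner input = (K'⊕ipad) ∥ m → 64 + 101 = 165 bytes.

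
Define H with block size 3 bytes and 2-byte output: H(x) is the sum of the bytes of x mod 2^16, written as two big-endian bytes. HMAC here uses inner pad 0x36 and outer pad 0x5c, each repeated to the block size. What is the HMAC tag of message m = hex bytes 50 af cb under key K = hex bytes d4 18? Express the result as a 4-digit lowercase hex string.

Key hex bytes d4 18 is 2 bytes ≤ B = 3; zero-pad to 3 bytes: K' = d4 18 00.
K' ⊕ ipad = e2 2e 36.  K' ⊕ opad = 88 44 5c.
Inner input = (K'⊕ipad) ∥ m = e2 2e 36 ∥ 50 af cb.
Inner hash: sum = 226+46+54+80+175+203 = 784 → 03 10.
Outer input = (K'⊕opad) ∥ inner = 88 44 5c ∥ 03 10.
Outer hash (tag): sum = 136+68+92+3+16 = 315 → 01 3b.

013b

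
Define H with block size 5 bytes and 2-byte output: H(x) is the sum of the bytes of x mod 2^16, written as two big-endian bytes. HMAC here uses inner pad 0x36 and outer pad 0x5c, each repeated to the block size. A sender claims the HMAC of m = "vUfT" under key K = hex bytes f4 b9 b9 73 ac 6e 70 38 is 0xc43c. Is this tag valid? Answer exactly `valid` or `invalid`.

invalid

Key hex bytes f4 b9 b9 73 ac 6e 70 38 is 8 bytes > B = 5, so hash it first: H(key) = 04 9b, then zero-pad to 5 bytes: K' = 04 9b 00 00 00.
K' ⊕ ipad = 32 ad 36 36 36; K' ⊕ opad = 58 c7 5c 5c 5c.
Inner hash: sum = 50+173+54+54+54+118+85+102+84 = 774 → 03 06.
Outer hash (recomputed tag): sum = 88+199+92+92+92+3+6 = 572 → 02 3c.
Recomputed tag = 023c; claimed = c43c → mismatch.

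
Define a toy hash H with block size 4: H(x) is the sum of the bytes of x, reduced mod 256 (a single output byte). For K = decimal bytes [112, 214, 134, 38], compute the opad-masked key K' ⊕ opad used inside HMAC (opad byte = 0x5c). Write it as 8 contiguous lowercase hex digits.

Key decimal bytes [112, 214, 134, 38] = 70 d6 86 26 is exactly B = 4 bytes: K' = 70 d6 86 26.
XOR each byte with 0x5c: 70⊕5c=2c, d6⊕5c=8a, 86⊕5c=da, 26⊕5c=7a.

2c8ada7a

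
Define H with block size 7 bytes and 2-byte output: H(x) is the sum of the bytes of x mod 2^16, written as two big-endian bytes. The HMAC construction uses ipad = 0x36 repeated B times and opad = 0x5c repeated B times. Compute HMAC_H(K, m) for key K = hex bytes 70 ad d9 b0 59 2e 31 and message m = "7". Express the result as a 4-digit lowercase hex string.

0390

Key hex bytes 70 ad d9 b0 59 2e 31 is exactly B = 7 bytes: K' = 70 ad d9 b0 59 2e 31.
K' ⊕ ipad = 46 9b ef 86 6f 18 07.  K' ⊕ opad = 2c f1 85 ec 05 72 6d.
Inner input = (K'⊕ipad) ∥ m = 46 9b ef 86 6f 18 07 ∥ 37.
Inner hash: sum = 70+155+239+134+111+24+7+55 = 795 → 03 1b.
Outer input = (K'⊕opad) ∥ inner = 2c f1 85 ec 05 72 6d ∥ 03 1b.
Outer hash (tag): sum = 44+241+133+236+5+114+109+3+27 = 912 → 03 90.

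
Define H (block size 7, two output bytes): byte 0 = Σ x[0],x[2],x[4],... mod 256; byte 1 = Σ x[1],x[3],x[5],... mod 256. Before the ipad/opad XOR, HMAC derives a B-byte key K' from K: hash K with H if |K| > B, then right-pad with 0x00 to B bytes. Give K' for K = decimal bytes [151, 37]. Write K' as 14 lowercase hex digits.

Key decimal bytes [151, 37] = 97 25 is 2 bytes ≤ B = 7; zero-pad to 7 bytes: K' = 97 25 00 00 00 00 00.

97250000000000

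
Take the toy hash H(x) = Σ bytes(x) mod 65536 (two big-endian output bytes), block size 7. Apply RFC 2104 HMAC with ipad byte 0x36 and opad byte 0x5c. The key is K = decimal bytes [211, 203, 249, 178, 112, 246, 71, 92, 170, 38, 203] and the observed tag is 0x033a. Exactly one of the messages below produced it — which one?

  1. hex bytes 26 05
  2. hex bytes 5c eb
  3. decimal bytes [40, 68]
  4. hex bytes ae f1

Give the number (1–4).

Key decimal bytes [211, 203, 249, 178, 112, 246, 71, 92, 170, 38, 203] = d3 cb f9 b2 70 f6 47 5c aa 26 cb is 11 bytes > B = 7, so hash it first: H(key) = 06 ed, then zero-pad to 7 bytes: K' = 06 ed 00 00 00 00 00.
K' ⊕ ipad = 30 db 36 36 36 36 36; K' ⊕ opad = 5a b1 5c 5c 5c 5c 5c.
m1: inner = H(30 db 36 36 36 36 36 26 05) = 02 44; tag = H(5a b1 5c 5c 5c 5c 5c 02 44) = 031d
m2: inner = H(30 db 36 36 36 36 36 5c eb) = 03 60; tag = H(5a b1 5c 5c 5c 5c 5c 03 60) = 033a ← matches
m3: inner = H(30 db 36 36 36 36 36 28 44) = 02 85; tag = H(5a b1 5c 5c 5c 5c 5c 02 85) = 035e
m4: inner = H(30 db 36 36 36 36 36 ae f1) = 03 b8; tag = H(5a b1 5c 5c 5c 5c 5c 03 b8) = 0392

2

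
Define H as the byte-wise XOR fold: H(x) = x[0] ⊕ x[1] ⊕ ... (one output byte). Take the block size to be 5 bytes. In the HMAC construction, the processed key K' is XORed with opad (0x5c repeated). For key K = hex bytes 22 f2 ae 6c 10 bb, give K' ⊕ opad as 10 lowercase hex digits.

e55c5c5c5c

Key hex bytes 22 f2 ae 6c 10 bb is 6 bytes > B = 5, so hash it first: H(key) = b9, then zero-pad to 5 bytes: K' = b9 00 00 00 00.
XOR each byte with 0x5c: b9⊕5c=e5, 00⊕5c=5c, 00⊕5c=5c, 00⊕5c=5c, 00⊕5c=5c.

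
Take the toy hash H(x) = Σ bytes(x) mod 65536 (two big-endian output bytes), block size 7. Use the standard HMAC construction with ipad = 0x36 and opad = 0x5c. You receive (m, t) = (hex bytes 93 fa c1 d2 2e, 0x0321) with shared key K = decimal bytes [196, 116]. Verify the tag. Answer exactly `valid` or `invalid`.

Key decimal bytes [196, 116] = c4 74 is 2 bytes ≤ B = 7; zero-pad to 7 bytes: K' = c4 74 00 00 00 00 00.
K' ⊕ ipad = f2 42 36 36 36 36 36; K' ⊕ opad = 98 28 5c 5c 5c 5c 5c.
Inner hash: sum = 242+66+54+54+54+54+54+147+250+193+210+46 = 1424 → 05 90.
Outer hash (recomputed tag): sum = 152+40+92+92+92+92+92+5+144 = 801 → 03 21.
Recomputed tag = 0321; claimed = 0321 → match.

valid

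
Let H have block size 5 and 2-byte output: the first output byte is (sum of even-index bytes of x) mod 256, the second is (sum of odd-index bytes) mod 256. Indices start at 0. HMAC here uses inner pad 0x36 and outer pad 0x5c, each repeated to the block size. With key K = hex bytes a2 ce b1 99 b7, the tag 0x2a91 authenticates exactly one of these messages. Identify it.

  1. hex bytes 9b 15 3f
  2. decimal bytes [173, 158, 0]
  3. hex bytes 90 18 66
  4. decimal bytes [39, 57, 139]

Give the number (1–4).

2

Key hex bytes a2 ce b1 99 b7 is exactly B = 5 bytes: K' = a2 ce b1 99 b7.
K' ⊕ ipad = 94 f8 87 af 81; K' ⊕ opad = fe 92 ed c5 eb.
m1: inner = H(94 f8 87 af 81 9b 15 3f) = b1 81; tag = H(fe 92 ed c5 eb b1 81) = 5708
m2: inner = H(94 f8 87 af 81 ad 9e 00) = 3a 54; tag = H(fe 92 ed c5 eb 3a 54) = 2a91 ← matches
m3: inner = H(94 f8 87 af 81 90 18 66) = b4 9d; tag = H(fe 92 ed c5 eb b4 9d) = 730b
m4: inner = H(94 f8 87 af 81 27 39 8b) = d5 59; tag = H(fe 92 ed c5 eb d5 59) = 2f2c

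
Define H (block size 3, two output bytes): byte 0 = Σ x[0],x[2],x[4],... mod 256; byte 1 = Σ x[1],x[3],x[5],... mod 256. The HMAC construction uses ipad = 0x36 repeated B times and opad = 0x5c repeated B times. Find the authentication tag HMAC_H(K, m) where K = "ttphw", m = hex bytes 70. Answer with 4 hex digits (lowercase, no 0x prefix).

Key "ttphw" = 74 74 70 68 77 is 5 bytes > B = 3, so hash it first: H(key) = 5b dc, then zero-pad to 3 bytes: K' = 5b dc 00.
K' ⊕ ipad = 6d ea 36.  K' ⊕ opad = 07 80 5c.
Inner input = (K'⊕ipad) ∥ m = 6d ea 36 ∥ 70.
Inner hash: even-index sum = 163 mod 256 = 163; odd-index sum = 346 mod 256 = 90 → a3 5a.
Outer input = (K'⊕opad) ∥ inner = 07 80 5c ∥ a3 5a.
Outer hash (tag): even-index sum = 189 mod 256 = 189; odd-index sum = 291 mod 256 = 35 → bd 23.

bd23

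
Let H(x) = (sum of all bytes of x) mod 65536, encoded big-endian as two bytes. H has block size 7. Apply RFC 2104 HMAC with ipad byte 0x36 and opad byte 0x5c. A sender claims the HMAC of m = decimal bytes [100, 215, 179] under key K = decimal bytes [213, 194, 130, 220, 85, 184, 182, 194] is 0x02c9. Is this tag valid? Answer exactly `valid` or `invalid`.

valid

Key decimal bytes [213, 194, 130, 220, 85, 184, 182, 194] = d5 c2 82 dc 55 b8 b6 c2 is 8 bytes > B = 7, so hash it first: H(key) = 05 7a, then zero-pad to 7 bytes: K' = 05 7a 00 00 00 00 00.
K' ⊕ ipad = 33 4c 36 36 36 36 36; K' ⊕ opad = 59 26 5c 5c 5c 5c 5c.
Inner hash: sum = 51+76+54+54+54+54+54+100+215+179 = 891 → 03 7b.
Outer hash (recomputed tag): sum = 89+38+92+92+92+92+92+3+123 = 713 → 02 c9.
Recomputed tag = 02c9; claimed = 02c9 → match.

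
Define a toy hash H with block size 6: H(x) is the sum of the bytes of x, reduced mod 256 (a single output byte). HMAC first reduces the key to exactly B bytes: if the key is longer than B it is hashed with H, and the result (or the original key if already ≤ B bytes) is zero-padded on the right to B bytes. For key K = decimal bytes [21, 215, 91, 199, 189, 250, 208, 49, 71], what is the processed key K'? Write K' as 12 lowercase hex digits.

|K| = 9 > B = 6, so first hash the key.
H(K): sum = 21+215+91+199+189+250+208+49+71 = 1293; mod 256 = 13 → 0d.
Zero-pad H(K) = 0d to 6 bytes: K' = 0d 00 00 00 00 00.

0d0000000000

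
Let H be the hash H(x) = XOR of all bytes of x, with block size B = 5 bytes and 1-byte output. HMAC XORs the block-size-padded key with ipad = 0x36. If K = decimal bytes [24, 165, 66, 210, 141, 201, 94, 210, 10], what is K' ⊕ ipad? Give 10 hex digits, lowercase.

d936363636

Key decimal bytes [24, 165, 66, 210, 141, 201, 94, 210, 10] = 18 a5 42 d2 8d c9 5e d2 0a is 9 bytes > B = 5, so hash it first: H(key) = ef, then zero-pad to 5 bytes: K' = ef 00 00 00 00.
XOR each byte with 0x36: ef⊕36=d9, 00⊕36=36, 00⊕36=36, 00⊕36=36, 00⊕36=36.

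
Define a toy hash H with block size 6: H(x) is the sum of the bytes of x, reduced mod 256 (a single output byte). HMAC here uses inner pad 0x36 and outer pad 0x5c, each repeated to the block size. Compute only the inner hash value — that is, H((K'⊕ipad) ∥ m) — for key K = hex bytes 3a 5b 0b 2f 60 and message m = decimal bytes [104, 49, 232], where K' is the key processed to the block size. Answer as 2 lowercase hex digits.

dc

Key hex bytes 3a 5b 0b 2f 60 is 5 bytes ≤ B = 6; zero-pad to 6 bytes: K' = 3a 5b 0b 2f 60 00.
K' ⊕ ipad = 0c 6d 3d 19 56 36.
Inner input = 0c 6d 3d 19 56 36 ∥ 68 31 e8.
Inner hash: sum = 12+109+61+25+86+54+104+49+232 = 732; mod 256 = 220 → dc.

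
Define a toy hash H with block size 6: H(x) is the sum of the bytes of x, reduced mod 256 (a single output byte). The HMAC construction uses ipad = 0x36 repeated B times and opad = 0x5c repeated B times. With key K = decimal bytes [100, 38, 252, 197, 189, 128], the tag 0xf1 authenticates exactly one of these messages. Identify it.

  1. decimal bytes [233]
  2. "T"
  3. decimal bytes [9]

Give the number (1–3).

Key decimal bytes [100, 38, 252, 197, 189, 128] = 64 26 fc c5 bd 80 is exactly B = 6 bytes: K' = 64 26 fc c5 bd 80.
K' ⊕ ipad = 52 10 ca f3 8b b6; K' ⊕ opad = 38 7a a0 99 e1 dc.
m1: inner = H(52 10 ca f3 8b b6 e9) = 49; tag = H(38 7a a0 99 e1 dc 49) = f1 ← matches
m2: inner = H(52 10 ca f3 8b b6 54) = b4; tag = H(38 7a a0 99 e1 dc b4) = 5c
m3: inner = H(52 10 ca f3 8b b6 09) = 69; tag = H(38 7a a0 99 e1 dc 69) = 11

1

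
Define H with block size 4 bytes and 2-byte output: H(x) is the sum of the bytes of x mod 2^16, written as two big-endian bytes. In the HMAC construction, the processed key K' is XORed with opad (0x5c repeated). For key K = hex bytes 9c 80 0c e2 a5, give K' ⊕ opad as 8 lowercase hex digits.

5ef35c5c

Key hex bytes 9c 80 0c e2 a5 is 5 bytes > B = 4, so hash it first: H(key) = 02 af, then zero-pad to 4 bytes: K' = 02 af 00 00.
XOR each byte with 0x5c: 02⊕5c=5e, af⊕5c=f3, 00⊕5c=5c, 00⊕5c=5c.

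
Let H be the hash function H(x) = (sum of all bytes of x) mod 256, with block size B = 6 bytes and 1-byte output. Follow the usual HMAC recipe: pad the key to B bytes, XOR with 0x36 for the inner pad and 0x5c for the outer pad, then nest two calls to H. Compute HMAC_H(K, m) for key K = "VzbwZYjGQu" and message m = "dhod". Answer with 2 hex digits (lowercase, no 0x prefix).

Key "VzbwZYjGQu" = 56 7a 62 77 5a 59 6a 47 51 75 is 10 bytes > B = 6, so hash it first: H(key) = d3, then zero-pad to 6 bytes: K' = d3 00 00 00 00 00.
K' ⊕ ipad = e5 36 36 36 36 36.  K' ⊕ opad = 8f 5c 5c 5c 5c 5c.
Inner input = (K'⊕ipad) ∥ m = e5 36 36 36 36 36 ∥ 64 68 6f 64.
Inner hash: sum = 229+54+54+54+54+54+100+104+111+100 = 914; mod 256 = 146 → 92.
Outer input = (K'⊕opad) ∥ inner = 8f 5c 5c 5c 5c 5c ∥ 92.
Outer hash (tag): sum = 143+92+92+92+92+92+146 = 749; mod 256 = 237 → ed.

ed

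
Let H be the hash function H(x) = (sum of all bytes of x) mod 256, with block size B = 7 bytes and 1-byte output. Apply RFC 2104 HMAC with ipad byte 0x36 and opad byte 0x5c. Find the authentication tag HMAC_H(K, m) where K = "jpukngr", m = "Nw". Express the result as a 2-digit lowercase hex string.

Key "jpukngr" = 6a 70 75 6b 6e 67 72 is exactly B = 7 bytes: K' = 6a 70 75 6b 6e 67 72.
K' ⊕ ipad = 5c 46 43 5d 58 51 44.  K' ⊕ opad = 36 2c 29 37 32 3b 2e.
Inner input = (K'⊕ipad) ∥ m = 5c 46 43 5d 58 51 44 ∥ 4e 77.
Inner hash: sum = 92+70+67+93+88+81+68+78+119 = 756; mod 256 = 244 → f4.
Outer input = (K'⊕opad) ∥ inner = 36 2c 29 37 32 3b 2e ∥ f4.
Outer hash (tag): sum = 54+44+41+55+50+59+46+244 = 593; mod 256 = 81 → 51.

51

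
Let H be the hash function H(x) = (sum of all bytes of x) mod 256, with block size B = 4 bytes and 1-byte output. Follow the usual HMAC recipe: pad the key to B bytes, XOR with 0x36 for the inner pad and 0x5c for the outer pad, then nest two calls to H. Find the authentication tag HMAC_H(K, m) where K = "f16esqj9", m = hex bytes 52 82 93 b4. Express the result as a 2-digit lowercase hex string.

45

Key "f16esqj9" = 66 31 36 65 73 71 6a 39 is 8 bytes > B = 4, so hash it first: H(key) = b9, then zero-pad to 4 bytes: K' = b9 00 00 00.
K' ⊕ ipad = 8f 36 36 36.  K' ⊕ opad = e5 5c 5c 5c.
Inner input = (K'⊕ipad) ∥ m = 8f 36 36 36 ∥ 52 82 93 b4.
Inner hash: sum = 143+54+54+54+82+130+147+180 = 844; mod 256 = 76 → 4c.
Outer input = (K'⊕opad) ∥ inner = e5 5c 5c 5c ∥ 4c.
Outer hash (tag): sum = 229+92+92+92+76 = 581; mod 256 = 69 → 45.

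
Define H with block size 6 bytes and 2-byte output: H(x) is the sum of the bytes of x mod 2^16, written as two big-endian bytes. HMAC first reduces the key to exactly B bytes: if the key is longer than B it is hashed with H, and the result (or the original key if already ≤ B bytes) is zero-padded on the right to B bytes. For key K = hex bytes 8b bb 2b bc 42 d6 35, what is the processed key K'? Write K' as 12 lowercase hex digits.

|K| = 7 > B = 6, so first hash the key.
H(K): sum = 139+187+43+188+66+214+53 = 890 → 03 7a.
Zero-pad H(K) = 03 7a to 6 bytes: K' = 03 7a 00 00 00 00.

037a00000000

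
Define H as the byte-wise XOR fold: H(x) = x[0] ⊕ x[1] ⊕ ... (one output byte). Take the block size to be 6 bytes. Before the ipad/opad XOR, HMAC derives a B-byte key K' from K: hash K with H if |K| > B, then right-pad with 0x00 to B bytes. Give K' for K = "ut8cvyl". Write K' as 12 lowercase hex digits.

390000000000

|K| = 7 > B = 6, so first hash the key.
H(K): XOR 75⊕74⊕38⊕63⊕76⊕79⊕6c = 39.
Zero-pad H(K) = 39 to 6 bytes: K' = 39 00 00 00 00 00.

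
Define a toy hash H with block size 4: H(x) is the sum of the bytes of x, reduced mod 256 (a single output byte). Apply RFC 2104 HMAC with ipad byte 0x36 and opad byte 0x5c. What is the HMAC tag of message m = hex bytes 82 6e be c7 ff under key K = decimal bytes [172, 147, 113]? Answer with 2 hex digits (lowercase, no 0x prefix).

Key decimal bytes [172, 147, 113] = ac 93 71 is 3 bytes ≤ B = 4; zero-pad to 4 bytes: K' = ac 93 71 00.
K' ⊕ ipad = 9a a5 47 36.  K' ⊕ opad = f0 cf 2d 5c.
Inner input = (K'⊕ipad) ∥ m = 9a a5 47 36 ∥ 82 6e be c7 ff.
Inner hash: sum = 154+165+71+54+130+110+190+199+255 = 1328; mod 256 = 48 → 30.
Outer input = (K'⊕opad) ∥ inner = f0 cf 2d 5c ∥ 30.
Outer hash (tag): sum = 240+207+45+92+48 = 632; mod 256 = 120 → 78.

78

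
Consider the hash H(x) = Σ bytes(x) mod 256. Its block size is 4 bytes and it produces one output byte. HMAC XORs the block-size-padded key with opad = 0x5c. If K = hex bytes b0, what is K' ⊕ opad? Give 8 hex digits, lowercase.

ec5c5c5c

Key hex bytes b0 is 1 byte ≤ B = 4; zero-pad to 4 bytes: K' = b0 00 00 00.
XOR each byte with 0x5c: b0⊕5c=ec, 00⊕5c=5c, 00⊕5c=5c, 00⊕5c=5c.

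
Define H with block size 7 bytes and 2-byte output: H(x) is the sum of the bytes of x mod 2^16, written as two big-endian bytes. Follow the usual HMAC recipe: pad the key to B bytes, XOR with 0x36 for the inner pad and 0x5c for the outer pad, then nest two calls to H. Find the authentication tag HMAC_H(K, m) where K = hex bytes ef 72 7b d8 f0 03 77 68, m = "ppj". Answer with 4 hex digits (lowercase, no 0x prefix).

033b

Key hex bytes ef 72 7b d8 f0 03 77 68 is 8 bytes > B = 7, so hash it first: H(key) = 04 86, then zero-pad to 7 bytes: K' = 04 86 00 00 00 00 00.
K' ⊕ ipad = 32 b0 36 36 36 36 36.  K' ⊕ opad = 58 da 5c 5c 5c 5c 5c.
Inner input = (K'⊕ipad) ∥ m = 32 b0 36 36 36 36 36 ∥ 70 70 6a.
Inner hash: sum = 50+176+54+54+54+54+54+112+112+106 = 826 → 03 3a.
Outer input = (K'⊕opad) ∥ inner = 58 da 5c 5c 5c 5c 5c ∥ 03 3a.
Outer hash (tag): sum = 88+218+92+92+92+92+92+3+58 = 827 → 03 3b.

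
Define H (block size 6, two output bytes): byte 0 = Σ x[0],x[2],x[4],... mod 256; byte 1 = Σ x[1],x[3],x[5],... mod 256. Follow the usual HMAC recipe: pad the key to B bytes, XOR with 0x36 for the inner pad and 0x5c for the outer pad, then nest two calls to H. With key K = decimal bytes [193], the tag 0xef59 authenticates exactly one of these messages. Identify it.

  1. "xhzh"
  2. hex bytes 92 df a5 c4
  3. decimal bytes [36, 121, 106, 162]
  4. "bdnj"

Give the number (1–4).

Key decimal bytes [193] = c1 is 1 byte ≤ B = 6; zero-pad to 6 bytes: K' = c1 00 00 00 00 00.
K' ⊕ ipad = f7 36 36 36 36 36; K' ⊕ opad = 9d 5c 5c 5c 5c 5c.
m1: inner = H(f7 36 36 36 36 36 78 68 7a 68) = 55 72; tag = H(9d 5c 5c 5c 5c 5c 55 72) = aa86
m2: inner = H(f7 36 36 36 36 36 92 df a5 c4) = 9a 45; tag = H(9d 5c 5c 5c 5c 5c 9a 45) = ef59 ← matches
m3: inner = H(f7 36 36 36 36 36 24 79 6a a2) = f1 bd; tag = H(9d 5c 5c 5c 5c 5c f1 bd) = 46d1
m4: inner = H(f7 36 36 36 36 36 62 64 6e 6a) = 33 70; tag = H(9d 5c 5c 5c 5c 5c 33 70) = 8884

2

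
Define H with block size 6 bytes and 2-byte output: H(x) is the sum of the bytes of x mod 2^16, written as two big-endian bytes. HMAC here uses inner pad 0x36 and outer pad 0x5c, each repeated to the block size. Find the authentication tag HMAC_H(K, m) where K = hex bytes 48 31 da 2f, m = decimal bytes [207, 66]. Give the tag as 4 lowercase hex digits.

023c

Key hex bytes 48 31 da 2f is 4 bytes ≤ B = 6; zero-pad to 6 bytes: K' = 48 31 da 2f 00 00.
K' ⊕ ipad = 7e 07 ec 19 36 36.  K' ⊕ opad = 14 6d 86 73 5c 5c.
Inner input = (K'⊕ipad) ∥ m = 7e 07 ec 19 36 36 ∥ cf 42.
Inner hash: sum = 126+7+236+25+54+54+207+66 = 775 → 03 07.
Outer input = (K'⊕opad) ∥ inner = 14 6d 86 73 5c 5c ∥ 03 07.
Outer hash (tag): sum = 20+109+134+115+92+92+3+7 = 572 → 02 3c.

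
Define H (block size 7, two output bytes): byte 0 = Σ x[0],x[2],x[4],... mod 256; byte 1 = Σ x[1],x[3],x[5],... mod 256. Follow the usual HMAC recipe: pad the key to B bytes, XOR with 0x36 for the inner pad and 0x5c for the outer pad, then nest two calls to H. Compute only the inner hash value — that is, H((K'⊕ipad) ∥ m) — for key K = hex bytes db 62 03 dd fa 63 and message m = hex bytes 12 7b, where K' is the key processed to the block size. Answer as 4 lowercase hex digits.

Key hex bytes db 62 03 dd fa 63 is 6 bytes ≤ B = 7; zero-pad to 7 bytes: K' = db 62 03 dd fa 63 00.
K' ⊕ ipad = ed 54 35 eb cc 55 36.
Inner input = ed 54 35 eb cc 55 36 ∥ 12 7b.
Inner hash: even-index sum = 671 mod 256 = 159; odd-index sum = 422 mod 256 = 166 → 9f a6.

9fa6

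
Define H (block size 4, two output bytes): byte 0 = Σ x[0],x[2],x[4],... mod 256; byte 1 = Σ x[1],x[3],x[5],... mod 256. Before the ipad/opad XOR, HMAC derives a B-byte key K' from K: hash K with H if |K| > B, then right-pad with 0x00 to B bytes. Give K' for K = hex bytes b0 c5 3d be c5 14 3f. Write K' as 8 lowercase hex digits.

f1970000

|K| = 7 > B = 4, so first hash the key.
H(K): even-index sum = 497 mod 256 = 241; odd-index sum = 407 mod 256 = 151 → f1 97.
Zero-pad H(K) = f1 97 to 4 bytes: K' = f1 97 00 00.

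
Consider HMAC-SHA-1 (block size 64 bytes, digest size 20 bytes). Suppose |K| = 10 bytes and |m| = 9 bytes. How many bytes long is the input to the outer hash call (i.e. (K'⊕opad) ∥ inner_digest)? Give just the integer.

Key is 10 ≤ 64 bytes, zero-padded: |K'| = 64.
Outer input = (K'⊕opad) ∥ H(inner) → 64 + 20 = 84 bytes.

84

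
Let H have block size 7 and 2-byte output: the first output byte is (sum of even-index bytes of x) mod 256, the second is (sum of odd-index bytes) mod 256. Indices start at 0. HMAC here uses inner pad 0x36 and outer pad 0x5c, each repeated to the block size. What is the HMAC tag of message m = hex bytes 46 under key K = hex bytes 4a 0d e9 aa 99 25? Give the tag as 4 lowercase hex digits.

1c00

Key hex bytes 4a 0d e9 aa 99 25 is 6 bytes ≤ B = 7; zero-pad to 7 bytes: K' = 4a 0d e9 aa 99 25 00.
K' ⊕ ipad = 7c 3b df 9c af 13 36.  K' ⊕ opad = 16 51 b5 f6 c5 79 5c.
Inner input = (K'⊕ipad) ∥ m = 7c 3b df 9c af 13 36 ∥ 46.
Inner hash: even-index sum = 576 mod 256 = 64; odd-index sum = 304 mod 256 = 48 → 40 30.
Outer input = (K'⊕opad) ∥ inner = 16 51 b5 f6 c5 79 5c ∥ 40 30.
Outer hash (tag): even-index sum = 540 mod 256 = 28; odd-index sum = 512 mod 256 = 0 → 1c 00.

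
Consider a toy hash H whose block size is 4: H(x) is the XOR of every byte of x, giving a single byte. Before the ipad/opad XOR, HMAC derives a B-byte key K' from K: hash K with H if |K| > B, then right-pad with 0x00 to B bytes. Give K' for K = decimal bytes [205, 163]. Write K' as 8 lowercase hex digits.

cda30000

Key decimal bytes [205, 163] = cd a3 is 2 bytes ≤ B = 4; zero-pad to 4 bytes: K' = cd a3 00 00.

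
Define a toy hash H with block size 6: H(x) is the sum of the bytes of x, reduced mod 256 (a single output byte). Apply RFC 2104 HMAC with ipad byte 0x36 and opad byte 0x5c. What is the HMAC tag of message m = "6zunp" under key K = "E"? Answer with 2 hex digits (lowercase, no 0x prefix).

Key "E" = 45 is 1 byte ≤ B = 6; zero-pad to 6 bytes: K' = 45 00 00 00 00 00.
K' ⊕ ipad = 73 36 36 36 36 36.  K' ⊕ opad = 19 5c 5c 5c 5c 5c.
Inner input = (K'⊕ipad) ∥ m = 73 36 36 36 36 36 ∥ 36 7a 75 6e 70.
Inner hash: sum = 115+54+54+54+54+54+54+122+117+110+112 = 900; mod 256 = 132 → 84.
Outer input = (K'⊕opad) ∥ inner = 19 5c 5c 5c 5c 5c ∥ 84.
Outer hash (tag): sum = 25+92+92+92+92+92+132 = 617; mod 256 = 105 → 69.

69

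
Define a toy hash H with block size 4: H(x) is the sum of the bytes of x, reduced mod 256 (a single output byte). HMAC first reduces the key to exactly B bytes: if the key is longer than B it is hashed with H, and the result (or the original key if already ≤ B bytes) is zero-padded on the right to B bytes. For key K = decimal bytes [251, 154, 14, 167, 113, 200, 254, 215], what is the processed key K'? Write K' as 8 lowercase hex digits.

58000000

|K| = 8 > B = 4, so first hash the key.
H(K): sum = 251+154+14+167+113+200+254+215 = 1368; mod 256 = 88 → 58.
Zero-pad H(K) = 58 to 4 bytes: K' = 58 00 00 00.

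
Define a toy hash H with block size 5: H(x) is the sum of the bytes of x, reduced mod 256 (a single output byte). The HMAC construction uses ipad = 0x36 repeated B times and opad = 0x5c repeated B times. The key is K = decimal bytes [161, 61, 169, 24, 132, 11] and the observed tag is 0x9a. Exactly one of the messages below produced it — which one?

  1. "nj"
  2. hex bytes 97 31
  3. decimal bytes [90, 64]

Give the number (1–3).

2

Key decimal bytes [161, 61, 169, 24, 132, 11] = a1 3d a9 18 84 0b is 6 bytes > B = 5, so hash it first: H(key) = 2e, then zero-pad to 5 bytes: K' = 2e 00 00 00 00.
K' ⊕ ipad = 18 36 36 36 36; K' ⊕ opad = 72 5c 5c 5c 5c.
m1: inner = H(18 36 36 36 36 6e 6a) = c8; tag = H(72 5c 5c 5c 5c c8) = aa
m2: inner = H(18 36 36 36 36 97 31) = b8; tag = H(72 5c 5c 5c 5c b8) = 9a ← matches
m3: inner = H(18 36 36 36 36 5a 40) = 8a; tag = H(72 5c 5c 5c 5c 8a) = 6c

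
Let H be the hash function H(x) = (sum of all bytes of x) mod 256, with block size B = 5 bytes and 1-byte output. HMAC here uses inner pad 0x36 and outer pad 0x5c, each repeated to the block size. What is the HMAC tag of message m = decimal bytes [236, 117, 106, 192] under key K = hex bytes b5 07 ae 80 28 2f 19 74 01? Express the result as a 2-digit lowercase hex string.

Key hex bytes b5 07 ae 80 28 2f 19 74 01 is 9 bytes > B = 5, so hash it first: H(key) = cf, then zero-pad to 5 bytes: K' = cf 00 00 00 00.
K' ⊕ ipad = f9 36 36 36 36.  K' ⊕ opad = 93 5c 5c 5c 5c.
Inner input = (K'⊕ipad) ∥ m = f9 36 36 36 36 ∥ ec 75 6a c0.
Inner hash: sum = 249+54+54+54+54+236+117+106+192 = 1116; mod 256 = 92 → 5c.
Outer input = (K'⊕opad) ∥ inner = 93 5c 5c 5c 5c ∥ 5c.
Outer hash (tag): sum = 147+92+92+92+92+92 = 607; mod 256 = 95 → 5f.

5f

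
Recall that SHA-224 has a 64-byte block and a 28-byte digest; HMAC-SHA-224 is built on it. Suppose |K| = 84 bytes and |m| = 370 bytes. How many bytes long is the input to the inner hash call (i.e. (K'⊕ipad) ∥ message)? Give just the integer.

434

Key is 84 > 64 bytes, so it is hashed to 28 bytes then zero-padded to 64: |K'| = 64.
Inner input = (K'⊕ipad) ∥ m → 64 + 370 = 434 bytes.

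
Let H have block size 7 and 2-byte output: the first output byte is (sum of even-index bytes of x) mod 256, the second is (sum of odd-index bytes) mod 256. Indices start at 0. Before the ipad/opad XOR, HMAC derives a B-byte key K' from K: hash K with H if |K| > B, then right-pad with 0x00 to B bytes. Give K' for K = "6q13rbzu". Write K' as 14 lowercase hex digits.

537b0000000000

|K| = 8 > B = 7, so first hash the key.
H(K): even-index sum = 339 mod 256 = 83; odd-index sum = 379 mod 256 = 123 → 53 7b.
Zero-pad H(K) = 53 7b to 7 bytes: K' = 53 7b 00 00 00 00 00.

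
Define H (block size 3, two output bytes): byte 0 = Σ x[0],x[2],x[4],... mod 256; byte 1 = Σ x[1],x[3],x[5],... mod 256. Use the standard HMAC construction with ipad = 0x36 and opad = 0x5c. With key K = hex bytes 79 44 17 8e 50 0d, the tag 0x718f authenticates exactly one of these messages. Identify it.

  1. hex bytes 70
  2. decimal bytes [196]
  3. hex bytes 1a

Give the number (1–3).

Key hex bytes 79 44 17 8e 50 0d is 6 bytes > B = 3, so hash it first: H(key) = e0 df, then zero-pad to 3 bytes: K' = e0 df 00.
K' ⊕ ipad = d6 e9 36; K' ⊕ opad = bc 83 5c.
m1: inner = H(d6 e9 36 70) = 0c 59; tag = H(bc 83 5c 0c 59) = 718f ← matches
m2: inner = H(d6 e9 36 c4) = 0c ad; tag = H(bc 83 5c 0c ad) = c58f
m3: inner = H(d6 e9 36 1a) = 0c 03; tag = H(bc 83 5c 0c 03) = 1b8f

1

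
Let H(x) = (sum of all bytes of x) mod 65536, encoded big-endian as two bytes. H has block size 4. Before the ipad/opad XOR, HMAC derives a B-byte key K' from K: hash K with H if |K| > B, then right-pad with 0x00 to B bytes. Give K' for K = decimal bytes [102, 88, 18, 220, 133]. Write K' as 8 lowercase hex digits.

|K| = 5 > B = 4, so first hash the key.
H(K): sum = 102+88+18+220+133 = 561 → 02 31.
Zero-pad H(K) = 02 31 to 4 bytes: K' = 02 31 00 00.

02310000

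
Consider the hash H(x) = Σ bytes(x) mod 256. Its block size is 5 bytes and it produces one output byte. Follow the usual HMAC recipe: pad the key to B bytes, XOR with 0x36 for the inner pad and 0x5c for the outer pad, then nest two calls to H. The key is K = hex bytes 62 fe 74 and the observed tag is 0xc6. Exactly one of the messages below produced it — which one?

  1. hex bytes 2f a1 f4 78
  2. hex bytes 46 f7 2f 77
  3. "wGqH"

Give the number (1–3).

Key hex bytes 62 fe 74 is 3 bytes ≤ B = 5; zero-pad to 5 bytes: K' = 62 fe 74 00 00.
K' ⊕ ipad = 54 c8 42 36 36; K' ⊕ opad = 3e a2 28 5c 5c.
m1: inner = H(54 c8 42 36 36 2f a1 f4 78) = 06; tag = H(3e a2 28 5c 5c 06) = c6 ← matches
m2: inner = H(54 c8 42 36 36 46 f7 2f 77) = ad; tag = H(3e a2 28 5c 5c ad) = 6d
m3: inner = H(54 c8 42 36 36 77 47 71 48) = 41; tag = H(3e a2 28 5c 5c 41) = 01

1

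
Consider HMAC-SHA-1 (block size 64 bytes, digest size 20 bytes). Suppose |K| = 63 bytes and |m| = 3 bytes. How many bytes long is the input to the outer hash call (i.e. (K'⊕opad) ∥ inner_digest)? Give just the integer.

Key is 63 ≤ 64 bytes, zero-padded: |K'| = 64.
Outer input = (K'⊕opad) ∥ H(inner) → 64 + 20 = 84 bytes.

84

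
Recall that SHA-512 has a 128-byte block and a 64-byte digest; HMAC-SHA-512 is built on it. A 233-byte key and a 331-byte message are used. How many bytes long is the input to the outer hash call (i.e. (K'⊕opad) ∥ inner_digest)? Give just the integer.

192

Key is 233 > 128 bytes, so it is hashed to 64 bytes then zero-padded to 128: |K'| = 128.
Outer input = (K'⊕opad) ∥ H(inner) → 128 + 64 = 192 bytes.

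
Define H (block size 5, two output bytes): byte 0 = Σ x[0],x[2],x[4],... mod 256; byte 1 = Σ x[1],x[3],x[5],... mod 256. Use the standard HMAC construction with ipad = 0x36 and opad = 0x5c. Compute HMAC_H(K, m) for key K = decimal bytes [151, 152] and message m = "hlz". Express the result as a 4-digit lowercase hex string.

4999

Key decimal bytes [151, 152] = 97 98 is 2 bytes ≤ B = 5; zero-pad to 5 bytes: K' = 97 98 00 00 00.
K' ⊕ ipad = a1 ae 36 36 36.  K' ⊕ opad = cb c4 5c 5c 5c.
Inner input = (K'⊕ipad) ∥ m = a1 ae 36 36 36 ∥ 68 6c 7a.
Inner hash: even-index sum = 377 mod 256 = 121; odd-index sum = 454 mod 256 = 198 → 79 c6.
Outer input = (K'⊕opad) ∥ inner = cb c4 5c 5c 5c ∥ 79 c6.
Outer hash (tag): even-index sum = 585 mod 256 = 73; odd-index sum = 409 mod 256 = 153 → 49 99.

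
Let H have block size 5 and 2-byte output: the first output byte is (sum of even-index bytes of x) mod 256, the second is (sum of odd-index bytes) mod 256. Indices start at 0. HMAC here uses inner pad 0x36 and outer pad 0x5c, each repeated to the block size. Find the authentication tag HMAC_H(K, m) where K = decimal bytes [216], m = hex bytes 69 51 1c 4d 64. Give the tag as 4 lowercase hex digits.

91b0

Key decimal bytes [216] = d8 is 1 byte ≤ B = 5; zero-pad to 5 bytes: K' = d8 00 00 00 00.
K' ⊕ ipad = ee 36 36 36 36.  K' ⊕ opad = 84 5c 5c 5c 5c.
Inner input = (K'⊕ipad) ∥ m = ee 36 36 36 36 ∥ 69 51 1c 4d 64.
Inner hash: even-index sum = 504 mod 256 = 248; odd-index sum = 341 mod 256 = 85 → f8 55.
Outer input = (K'⊕opad) ∥ inner = 84 5c 5c 5c 5c ∥ f8 55.
Outer hash (tag): even-index sum = 401 mod 256 = 145; odd-index sum = 432 mod 256 = 176 → 91 b0.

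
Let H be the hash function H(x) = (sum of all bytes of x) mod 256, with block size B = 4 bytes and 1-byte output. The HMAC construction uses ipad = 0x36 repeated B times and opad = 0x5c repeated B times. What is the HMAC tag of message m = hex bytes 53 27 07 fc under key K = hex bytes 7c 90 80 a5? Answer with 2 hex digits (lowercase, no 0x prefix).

77

Key hex bytes 7c 90 80 a5 is exactly B = 4 bytes: K' = 7c 90 80 a5.
K' ⊕ ipad = 4a a6 b6 93.  K' ⊕ opad = 20 cc dc f9.
Inner input = (K'⊕ipad) ∥ m = 4a a6 b6 93 ∥ 53 27 07 fc.
Inner hash: sum = 74+166+182+147+83+39+7+252 = 950; mod 256 = 182 → b6.
Outer input = (K'⊕opad) ∥ inner = 20 cc dc f9 ∥ b6.
Outer hash (tag): sum = 32+204+220+249+182 = 887; mod 256 = 119 → 77.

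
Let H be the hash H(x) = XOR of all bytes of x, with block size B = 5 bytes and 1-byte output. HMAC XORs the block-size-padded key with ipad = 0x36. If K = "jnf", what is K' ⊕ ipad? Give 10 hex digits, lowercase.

Key "jnf" = 6a 6e 66 is 3 bytes ≤ B = 5; zero-pad to 5 bytes: K' = 6a 6e 66 00 00.
XOR each byte with 0x36: 6a⊕36=5c, 6e⊕36=58, 66⊕36=50, 00⊕36=36, 00⊕36=36.

5c58503636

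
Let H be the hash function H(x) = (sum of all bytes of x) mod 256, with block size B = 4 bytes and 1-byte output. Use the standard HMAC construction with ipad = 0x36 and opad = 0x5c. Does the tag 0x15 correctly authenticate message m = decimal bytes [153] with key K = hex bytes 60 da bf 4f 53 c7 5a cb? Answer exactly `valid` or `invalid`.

invalid

Key hex bytes 60 da bf 4f 53 c7 5a cb is 8 bytes > B = 4, so hash it first: H(key) = 87, then zero-pad to 4 bytes: K' = 87 00 00 00.
K' ⊕ ipad = b1 36 36 36; K' ⊕ opad = db 5c 5c 5c.
Inner hash: sum = 177+54+54+54+153 = 492; mod 256 = 236 → ec.
Outer hash (recomputed tag): sum = 219+92+92+92+236 = 731; mod 256 = 219 → db.
Recomputed tag = db; claimed = 15 → mismatch.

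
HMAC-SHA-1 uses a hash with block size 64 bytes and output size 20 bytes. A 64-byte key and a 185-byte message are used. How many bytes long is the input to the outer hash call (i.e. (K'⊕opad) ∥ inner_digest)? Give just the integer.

Key is 64 ≤ 64 bytes, zero-padded: |K'| = 64.
Outer input = (K'⊕opad) ∥ H(inner) → 64 + 20 = 84 bytes.

84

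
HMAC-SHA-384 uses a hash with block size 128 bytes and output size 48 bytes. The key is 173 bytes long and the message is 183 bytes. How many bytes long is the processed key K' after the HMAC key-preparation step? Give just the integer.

128

Key is 173 > 128 bytes, so it is hashed to 48 bytes then zero-padded to 128: |K'| = 128.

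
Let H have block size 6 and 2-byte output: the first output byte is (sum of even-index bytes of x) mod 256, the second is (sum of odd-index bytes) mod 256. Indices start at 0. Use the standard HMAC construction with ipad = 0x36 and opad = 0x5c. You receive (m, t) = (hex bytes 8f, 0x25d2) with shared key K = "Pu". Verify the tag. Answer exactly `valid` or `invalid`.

Key "Pu" = 50 75 is 2 bytes ≤ B = 6; zero-pad to 6 bytes: K' = 50 75 00 00 00 00.
K' ⊕ ipad = 66 43 36 36 36 36; K' ⊕ opad = 0c 29 5c 5c 5c 5c.
Inner hash: even-index sum = 353 mod 256 = 97; odd-index sum = 175 mod 256 = 175 → 61 af.
Outer hash (recomputed tag): even-index sum = 293 mod 256 = 37; odd-index sum = 400 mod 256 = 144 → 25 90.
Recomputed tag = 2590; claimed = 25d2 → mismatch.

invalid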